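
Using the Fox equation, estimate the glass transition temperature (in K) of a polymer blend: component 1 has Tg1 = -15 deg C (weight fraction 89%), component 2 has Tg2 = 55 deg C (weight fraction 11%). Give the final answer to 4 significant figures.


1/Tg = w1/Tg1 + w2/Tg2 (in Kelvin)
Tg1 = 258.15 K, Tg2 = 328.15 K
1/Tg = 0.89/258.15 + 0.11/328.15
Tg = 264.4 K


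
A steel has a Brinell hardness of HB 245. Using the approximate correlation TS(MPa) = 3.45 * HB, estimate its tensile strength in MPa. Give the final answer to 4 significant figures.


TS (MPa) = 3.45 * HB
TS = 3.45 * 245
TS = 845.3 MPa


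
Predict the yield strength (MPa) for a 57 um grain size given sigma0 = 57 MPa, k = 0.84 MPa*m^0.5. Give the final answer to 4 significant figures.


sigma_y = sigma0 + k / sqrt(d)
d = 57 um = 5.7e-05 m
sigma_y = 57 + 0.84 / sqrt(5.7e-05)
sigma_y = 168.3 MPa


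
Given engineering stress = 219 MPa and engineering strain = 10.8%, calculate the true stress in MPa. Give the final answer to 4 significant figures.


sigma_true = sigma_eng * (1 + epsilon_eng)
sigma_true = 219 * (1 + 0.108)
sigma_true = 242.7 MPa


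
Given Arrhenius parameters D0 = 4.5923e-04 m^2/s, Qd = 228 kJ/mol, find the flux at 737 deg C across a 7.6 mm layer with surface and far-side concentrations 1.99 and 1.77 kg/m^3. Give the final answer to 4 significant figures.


Step 1: D = D0 * exp(-Qd/(R*T))
T = 737 + 273.15 = 1010.15 K
D = 4.5923e-04 * exp(-228e3 / (8.314 * 1010.15)) = 7.44343e-16 m^2/s
Step 2: J = D * (C1 - C2) / dx
J = 7.44343e-16 * (1.99 - 1.77) / 7.6e-03
J = 2.155e-14 kg/(m^2*s)


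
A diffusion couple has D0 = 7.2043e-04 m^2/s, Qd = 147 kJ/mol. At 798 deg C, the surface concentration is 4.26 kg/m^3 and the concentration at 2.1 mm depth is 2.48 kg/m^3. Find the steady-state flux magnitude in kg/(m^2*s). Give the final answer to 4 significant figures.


Step 1: D = D0 * exp(-Qd/(R*T))
T = 798 + 273.15 = 1071.15 K
D = 7.2043e-04 * exp(-147e3 / (8.314 * 1071.15)) = 4.88513e-11 m^2/s
Step 2: J = D * (C1 - C2) / dx
J = 4.88513e-11 * (4.26 - 2.48) / 2.1e-03
J = 4.141e-08 kg/(m^2*s)


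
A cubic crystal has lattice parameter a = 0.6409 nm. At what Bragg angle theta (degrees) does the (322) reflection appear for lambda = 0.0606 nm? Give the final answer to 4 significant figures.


d = a / sqrt(h^2+k^2+l^2)
d = 0.6409 / sqrt(17) = 0.155441 nm
lambda = 2*d*sin(theta)  =>  sin(theta) = lambda / (2*d)
sin(theta) = 0.0606 / (2 * 0.155441) = 0.194929
theta = 11.24 deg


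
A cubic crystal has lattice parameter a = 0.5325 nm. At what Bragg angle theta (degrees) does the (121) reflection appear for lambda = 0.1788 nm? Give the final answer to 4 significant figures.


d = a / sqrt(h^2+k^2+l^2)
d = 0.5325 / sqrt(6) = 0.217392 nm
lambda = 2*d*sin(theta)  =>  sin(theta) = lambda / (2*d)
sin(theta) = 0.1788 / (2 * 0.217392) = 0.411238
theta = 24.28 deg


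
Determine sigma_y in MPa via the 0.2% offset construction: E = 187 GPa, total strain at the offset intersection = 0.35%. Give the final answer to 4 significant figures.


Offset strain = 0.002
Elastic strain at yield = total_strain - offset = 3.5e-03 - 0.002 = 1.5e-03
sigma_y = E * elastic_strain = 187000 * 1.5e-03
sigma_y = 280.5 MPa


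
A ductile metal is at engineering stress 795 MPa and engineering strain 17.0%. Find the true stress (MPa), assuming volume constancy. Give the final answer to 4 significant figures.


sigma_true = sigma_eng * (1 + epsilon_eng)
sigma_true = 795 * (1 + 0.17)
sigma_true = 930.2 MPa


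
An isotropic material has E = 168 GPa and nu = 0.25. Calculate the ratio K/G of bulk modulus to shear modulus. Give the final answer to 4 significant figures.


G = E / (2*(1+nu))
G = 168 / (2*(1+0.25)) = 67.2 GPa
K = E / (3*(1-2*nu))
K = 168 / (3*(1-2*0.25)) = 112 GPa
K/G = 112 / 67.2 = 1.667


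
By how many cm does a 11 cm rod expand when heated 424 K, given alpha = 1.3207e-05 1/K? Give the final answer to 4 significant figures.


dL = L0 * alpha * dT
dL = 11 * 1.3207e-05 * 424
dL = 0.0616 cm


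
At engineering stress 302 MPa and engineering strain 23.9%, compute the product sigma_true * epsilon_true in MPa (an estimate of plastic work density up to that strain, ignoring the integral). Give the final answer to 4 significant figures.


sigma_true = sigma_eng * (1 + epsilon_eng)
sigma_true = 302 * (1 + 0.239) = 374.178 MPa
epsilon_true = ln(1 + epsilon_eng)
epsilon_true = ln(1 + 0.239) = 0.214305
sigma_true * epsilon_true = 374.178 * 0.214305 = 80.19 MPa


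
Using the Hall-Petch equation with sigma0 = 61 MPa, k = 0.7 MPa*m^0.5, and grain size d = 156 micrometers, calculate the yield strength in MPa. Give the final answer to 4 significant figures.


sigma_y = sigma0 + k / sqrt(d)
d = 156 um = 1.56e-04 m
sigma_y = 61 + 0.7 / sqrt(1.56e-04)
sigma_y = 117 MPa


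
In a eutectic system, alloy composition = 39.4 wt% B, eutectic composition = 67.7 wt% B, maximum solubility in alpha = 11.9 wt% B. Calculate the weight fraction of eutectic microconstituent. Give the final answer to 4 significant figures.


f_primary = (C_e - C0) / (C_e - C_alpha_max)
f_primary = (67.7 - 39.4) / (67.7 - 11.9)
f_primary = 0.507168
f_eutectic = 1 - 0.507168 = 0.4928


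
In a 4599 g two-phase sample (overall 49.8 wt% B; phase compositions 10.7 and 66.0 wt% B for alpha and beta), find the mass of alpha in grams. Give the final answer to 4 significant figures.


f_alpha = (C_beta - C0) / (C_beta - C_alpha)
f_alpha = (66.0 - 49.8) / (66.0 - 10.7) = 0.292948
m_alpha = f_alpha * m_total = 0.292948 * 4599 = 1347 g


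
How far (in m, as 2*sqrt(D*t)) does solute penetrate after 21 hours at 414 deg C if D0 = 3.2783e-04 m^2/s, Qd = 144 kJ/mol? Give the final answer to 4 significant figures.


Step 1: D = D0 * exp(-Qd/(R*T))
T = 687.15 K
D = 3.2783e-04 * exp(-144e3 / (8.314 * 687.15)) = 3.70594e-15 m^2/s
Step 2: L = 2*sqrt(D*t)
t = 21 h = 75600 s
L = 2*sqrt(3.70594e-15 * 75600) = 3.348e-05 m


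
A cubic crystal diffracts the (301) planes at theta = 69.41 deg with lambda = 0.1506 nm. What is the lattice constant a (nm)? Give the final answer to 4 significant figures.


d = lambda / (2*sin(theta))
d = 0.1506 / (2*sin(69.41 deg))
d = 0.0804383 nm
a = d * sqrt(h^2+k^2+l^2) = 0.0804383 * sqrt(10)
a = 0.2544 nm


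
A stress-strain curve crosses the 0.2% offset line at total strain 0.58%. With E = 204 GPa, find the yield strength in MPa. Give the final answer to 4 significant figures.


Offset strain = 0.002
Elastic strain at yield = total_strain - offset = 5.8e-03 - 0.002 = 3.8e-03
sigma_y = E * elastic_strain = 204000 * 3.8e-03
sigma_y = 775.2 MPa


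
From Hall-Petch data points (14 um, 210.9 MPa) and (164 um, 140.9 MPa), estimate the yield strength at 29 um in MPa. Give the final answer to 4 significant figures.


sigma_y = sigma0 + k / sqrt(d)
1/sqrt(d1) = 1/sqrt(1.4e-05) = 267.261;  1/sqrt(d2) = 78.0869
k = (sigma1 - sigma2) / (1/sqrt(d1) - 1/sqrt(d2)) = (210.9 - 140.9) / (267.261 - 78.0869) = 0.370029 MPa*m^0.5
sigma0 = sigma1 - k/sqrt(d1) = 210.9 - 0.370029*267.261 = 112.006 MPa
sigma_y(d3) = 112.006 + 0.370029 / sqrt(2.9e-05) = 180.7 MPa


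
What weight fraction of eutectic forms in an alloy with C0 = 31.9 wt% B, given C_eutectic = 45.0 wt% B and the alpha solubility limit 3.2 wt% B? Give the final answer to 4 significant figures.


f_primary = (C_e - C0) / (C_e - C_alpha_max)
f_primary = (45.0 - 31.9) / (45.0 - 3.2)
f_primary = 0.313397
f_eutectic = 1 - 0.313397 = 0.6866


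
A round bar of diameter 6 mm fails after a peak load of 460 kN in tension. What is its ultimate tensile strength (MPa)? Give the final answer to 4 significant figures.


A0 = pi*(d/2)^2 = pi*(6/2)^2 = 28.2743 mm^2
UTS = F_max / A0 = 460*1000 / 28.2743
UTS = 16270 MPa


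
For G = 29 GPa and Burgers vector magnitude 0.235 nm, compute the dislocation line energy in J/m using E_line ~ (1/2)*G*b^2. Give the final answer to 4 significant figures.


E = G*b^2/2
b = 0.235 nm = 2.35e-10 m
G = 29 GPa = 2.9e+10 Pa
E = 0.5 * 2.9e+10 * (2.35e-10)^2
E = 8.008e-10 J/m


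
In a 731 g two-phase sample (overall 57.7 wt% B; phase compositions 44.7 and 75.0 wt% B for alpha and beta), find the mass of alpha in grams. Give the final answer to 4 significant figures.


f_alpha = (C_beta - C0) / (C_beta - C_alpha)
f_alpha = (75.0 - 57.7) / (75.0 - 44.7) = 0.570957
m_alpha = f_alpha * m_total = 0.570957 * 731 = 417.4 g


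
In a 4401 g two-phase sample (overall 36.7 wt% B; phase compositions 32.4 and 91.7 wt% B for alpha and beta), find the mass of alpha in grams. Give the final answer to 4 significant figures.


f_alpha = (C_beta - C0) / (C_beta - C_alpha)
f_alpha = (91.7 - 36.7) / (91.7 - 32.4) = 0.927487
m_alpha = f_alpha * m_total = 0.927487 * 4401 = 4082 g


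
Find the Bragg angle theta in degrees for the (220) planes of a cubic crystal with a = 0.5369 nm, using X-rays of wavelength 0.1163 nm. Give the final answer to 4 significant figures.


d = a / sqrt(h^2+k^2+l^2)
d = 0.5369 / sqrt(8) = 0.189823 nm
lambda = 2*d*sin(theta)  =>  sin(theta) = lambda / (2*d)
sin(theta) = 0.1163 / (2 * 0.189823) = 0.306338
theta = 17.84 deg


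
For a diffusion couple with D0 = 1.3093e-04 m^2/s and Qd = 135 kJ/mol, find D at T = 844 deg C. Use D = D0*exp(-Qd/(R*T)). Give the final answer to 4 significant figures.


D = D0 * exp(-Qd / (R*T))
T = 1117.15 K
D = 1.3093e-04 * exp(-135e3 / (8.314 * 1117.15))
D = 6.377e-11 m^2/s


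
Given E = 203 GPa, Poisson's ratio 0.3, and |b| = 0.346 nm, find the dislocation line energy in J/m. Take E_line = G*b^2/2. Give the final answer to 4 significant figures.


Step 1: G = E / (2*(1+nu))
G = 203 / (2*(1+0.3)) = 78.0769 GPa = 7.80769e+10 Pa
Step 2: E_line = G*b^2/2
b = 0.346 nm = 3.46e-10 m
E_line = 0.5 * 7.80769e+10 * (3.46e-10)^2 = 4.674e-09 J/m


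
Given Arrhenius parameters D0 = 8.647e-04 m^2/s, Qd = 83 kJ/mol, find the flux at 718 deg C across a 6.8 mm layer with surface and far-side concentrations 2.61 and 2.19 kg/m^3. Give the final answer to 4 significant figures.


Step 1: D = D0 * exp(-Qd/(R*T))
T = 718 + 273.15 = 991.15 K
D = 8.647e-04 * exp(-83e3 / (8.314 * 991.15)) = 3.65192e-08 m^2/s
Step 2: J = D * (C1 - C2) / dx
J = 3.65192e-08 * (2.61 - 2.19) / 6.8e-03
J = 2.256e-06 kg/(m^2*s)


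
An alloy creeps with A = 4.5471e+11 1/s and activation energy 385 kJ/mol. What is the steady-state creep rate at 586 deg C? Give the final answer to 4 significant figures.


rate = A * exp(-Q / (R*T))
T = 586 + 273.15 = 859.15 K
rate = 4.5471e+11 * exp(-385e3 / (8.314 * 859.15))
rate = 1.777e-12 1/s


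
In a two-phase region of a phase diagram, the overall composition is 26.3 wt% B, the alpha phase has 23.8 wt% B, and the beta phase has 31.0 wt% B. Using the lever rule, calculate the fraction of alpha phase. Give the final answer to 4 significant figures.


f_alpha = (C_beta - C0) / (C_beta - C_alpha)
f_alpha = (31.0 - 26.3) / (31.0 - 23.8)
f_alpha = 0.6528


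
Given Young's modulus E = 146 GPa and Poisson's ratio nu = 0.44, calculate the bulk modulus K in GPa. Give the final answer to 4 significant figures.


K = E / (3*(1-2*nu))
K = 146 / (3*(1-2*0.44))
K = 405.6 GPa


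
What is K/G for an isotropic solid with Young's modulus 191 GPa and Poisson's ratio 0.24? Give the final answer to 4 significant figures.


G = E / (2*(1+nu))
G = 191 / (2*(1+0.24)) = 77.0161 GPa
K = E / (3*(1-2*nu))
K = 191 / (3*(1-2*0.24)) = 122.436 GPa
K/G = 122.436 / 77.0161 = 1.59


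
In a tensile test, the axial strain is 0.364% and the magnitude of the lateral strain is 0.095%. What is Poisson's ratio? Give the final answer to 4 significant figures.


nu = -epsilon_lat / epsilon_axial
Lateral strain is contraction (negative), so using magnitudes:
nu = 0.095 / 0.364
nu = 0.261


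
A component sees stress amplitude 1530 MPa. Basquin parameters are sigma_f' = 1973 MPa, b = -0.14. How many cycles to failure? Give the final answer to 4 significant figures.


sigma_a = sigma_f' * (2*Nf)^b
2*Nf = (sigma_a / sigma_f')^(1/b)
2*Nf = (1530 / 1973)^(1/-0.14)
2*Nf = 6.14931
Nf = 3.075 cycles


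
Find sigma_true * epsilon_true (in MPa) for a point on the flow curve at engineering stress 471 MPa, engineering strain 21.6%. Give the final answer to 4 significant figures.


sigma_true = sigma_eng * (1 + epsilon_eng)
sigma_true = 471 * (1 + 0.216) = 572.736 MPa
epsilon_true = ln(1 + epsilon_eng)
epsilon_true = ln(1 + 0.216) = 0.195567
sigma_true * epsilon_true = 572.736 * 0.195567 = 112 MPa


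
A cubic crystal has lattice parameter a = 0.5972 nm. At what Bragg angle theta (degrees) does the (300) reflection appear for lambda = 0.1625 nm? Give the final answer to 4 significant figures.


d = a / sqrt(h^2+k^2+l^2)
d = 0.5972 / sqrt(9) = 0.199067 nm
lambda = 2*d*sin(theta)  =>  sin(theta) = lambda / (2*d)
sin(theta) = 0.1625 / (2 * 0.199067) = 0.408155
theta = 24.09 deg


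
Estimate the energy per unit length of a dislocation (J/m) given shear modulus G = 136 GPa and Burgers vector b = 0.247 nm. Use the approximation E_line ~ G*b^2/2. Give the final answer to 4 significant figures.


E = G*b^2/2
b = 0.247 nm = 2.47e-10 m
G = 136 GPa = 1.36e+11 Pa
E = 0.5 * 1.36e+11 * (2.47e-10)^2
E = 4.149e-09 J/m


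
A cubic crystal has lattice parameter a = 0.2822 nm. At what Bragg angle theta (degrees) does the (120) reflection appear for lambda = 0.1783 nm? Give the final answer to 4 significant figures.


d = a / sqrt(h^2+k^2+l^2)
d = 0.2822 / sqrt(5) = 0.126204 nm
lambda = 2*d*sin(theta)  =>  sin(theta) = lambda / (2*d)
sin(theta) = 0.1783 / (2 * 0.126204) = 0.706398
theta = 44.94 deg


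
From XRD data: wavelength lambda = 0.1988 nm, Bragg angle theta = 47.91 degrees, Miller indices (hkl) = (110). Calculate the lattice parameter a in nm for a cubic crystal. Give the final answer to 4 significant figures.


d = lambda / (2*sin(theta))
d = 0.1988 / (2*sin(47.91 deg))
d = 0.133946 nm
a = d * sqrt(h^2+k^2+l^2) = 0.133946 * sqrt(2)
a = 0.1894 nm


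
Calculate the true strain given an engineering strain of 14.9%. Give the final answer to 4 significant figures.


epsilon_true = ln(1 + epsilon_eng)
epsilon_true = ln(1 + 0.149)
epsilon_true = 0.1389


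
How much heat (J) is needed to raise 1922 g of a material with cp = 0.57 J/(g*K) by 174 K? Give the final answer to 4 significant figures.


Q = m * cp * dT
Q = 1922 * 0.57 * 174
Q = 190600 J


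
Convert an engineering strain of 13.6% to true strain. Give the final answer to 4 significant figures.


epsilon_true = ln(1 + epsilon_eng)
epsilon_true = ln(1 + 0.136)
epsilon_true = 0.1275


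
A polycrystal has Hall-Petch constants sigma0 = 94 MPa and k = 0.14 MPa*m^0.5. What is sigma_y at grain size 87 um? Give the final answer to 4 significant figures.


sigma_y = sigma0 + k / sqrt(d)
d = 87 um = 8.7e-05 m
sigma_y = 94 + 0.14 / sqrt(8.7e-05)
sigma_y = 109 MPa


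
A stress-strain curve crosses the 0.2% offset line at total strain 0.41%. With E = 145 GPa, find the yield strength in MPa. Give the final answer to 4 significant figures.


Offset strain = 0.002
Elastic strain at yield = total_strain - offset = 4.1e-03 - 0.002 = 2.1e-03
sigma_y = E * elastic_strain = 145000 * 2.1e-03
sigma_y = 304.5 MPa


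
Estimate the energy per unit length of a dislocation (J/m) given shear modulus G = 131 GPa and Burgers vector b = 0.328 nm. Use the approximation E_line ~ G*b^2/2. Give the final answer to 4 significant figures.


E = G*b^2/2
b = 0.328 nm = 3.28e-10 m
G = 131 GPa = 1.31e+11 Pa
E = 0.5 * 1.31e+11 * (3.28e-10)^2
E = 7.047e-09 J/m


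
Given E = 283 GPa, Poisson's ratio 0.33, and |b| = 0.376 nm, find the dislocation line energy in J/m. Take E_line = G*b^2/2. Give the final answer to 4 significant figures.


Step 1: G = E / (2*(1+nu))
G = 283 / (2*(1+0.33)) = 106.391 GPa = 1.06391e+11 Pa
Step 2: E_line = G*b^2/2
b = 0.376 nm = 3.76e-10 m
E_line = 0.5 * 1.06391e+11 * (3.76e-10)^2 = 7.521e-09 J/m


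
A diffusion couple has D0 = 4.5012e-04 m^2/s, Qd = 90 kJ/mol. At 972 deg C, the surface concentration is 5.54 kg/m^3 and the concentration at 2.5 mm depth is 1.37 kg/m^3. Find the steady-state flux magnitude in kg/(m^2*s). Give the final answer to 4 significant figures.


Step 1: D = D0 * exp(-Qd/(R*T))
T = 972 + 273.15 = 1245.15 K
D = 4.5012e-04 * exp(-90e3 / (8.314 * 1245.15)) = 7.54482e-08 m^2/s
Step 2: J = D * (C1 - C2) / dx
J = 7.54482e-08 * (5.54 - 1.37) / 2.5e-03
J = 1.258e-04 kg/(m^2*s)


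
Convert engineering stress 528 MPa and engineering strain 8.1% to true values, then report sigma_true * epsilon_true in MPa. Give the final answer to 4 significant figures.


sigma_true = sigma_eng * (1 + epsilon_eng)
sigma_true = 528 * (1 + 0.081) = 570.768 MPa
epsilon_true = ln(1 + epsilon_eng)
epsilon_true = ln(1 + 0.081) = 0.0778865
sigma_true * epsilon_true = 570.768 * 0.0778865 = 44.46 MPa


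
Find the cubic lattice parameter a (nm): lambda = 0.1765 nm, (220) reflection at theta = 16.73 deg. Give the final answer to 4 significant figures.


d = lambda / (2*sin(theta))
d = 0.1765 / (2*sin(16.73 deg))
d = 0.306571 nm
a = d * sqrt(h^2+k^2+l^2) = 0.306571 * sqrt(8)
a = 0.8671 nm


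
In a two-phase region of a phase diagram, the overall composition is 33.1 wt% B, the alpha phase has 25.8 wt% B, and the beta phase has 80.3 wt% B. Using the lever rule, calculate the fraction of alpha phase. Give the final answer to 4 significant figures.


f_alpha = (C_beta - C0) / (C_beta - C_alpha)
f_alpha = (80.3 - 33.1) / (80.3 - 25.8)
f_alpha = 0.8661


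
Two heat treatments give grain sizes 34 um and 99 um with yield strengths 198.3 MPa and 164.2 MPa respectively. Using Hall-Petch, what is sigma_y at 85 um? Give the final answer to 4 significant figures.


sigma_y = sigma0 + k / sqrt(d)
1/sqrt(d1) = 1/sqrt(3.4e-05) = 171.499;  1/sqrt(d2) = 100.504
k = (sigma1 - sigma2) / (1/sqrt(d1) - 1/sqrt(d2)) = (198.3 - 164.2) / (171.499 - 100.504) = 0.480317 MPa*m^0.5
sigma0 = sigma1 - k/sqrt(d1) = 198.3 - 0.480317*171.499 = 115.926 MPa
sigma_y(d3) = 115.926 + 0.480317 / sqrt(8.5e-05) = 168 MPa


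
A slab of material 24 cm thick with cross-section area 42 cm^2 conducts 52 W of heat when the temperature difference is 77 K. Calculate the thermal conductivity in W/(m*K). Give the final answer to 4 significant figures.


k = Q*L / (A*dT)
L = 0.24 m, A = 4.2e-03 m^2
k = 52 * 0.24 / (4.2e-03 * 77)
k = 38.59 W/(m*K)


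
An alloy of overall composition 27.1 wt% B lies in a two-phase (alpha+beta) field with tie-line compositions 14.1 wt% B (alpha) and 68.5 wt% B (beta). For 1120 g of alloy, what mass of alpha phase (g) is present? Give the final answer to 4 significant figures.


f_alpha = (C_beta - C0) / (C_beta - C_alpha)
f_alpha = (68.5 - 27.1) / (68.5 - 14.1) = 0.761029
m_alpha = f_alpha * m_total = 0.761029 * 1120 = 852.4 g


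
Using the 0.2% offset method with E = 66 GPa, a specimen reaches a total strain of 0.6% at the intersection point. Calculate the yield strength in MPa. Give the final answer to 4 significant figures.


Offset strain = 0.002
Elastic strain at yield = total_strain - offset = 6e-03 - 0.002 = 4e-03
sigma_y = E * elastic_strain = 66000 * 4e-03
sigma_y = 264 MPa


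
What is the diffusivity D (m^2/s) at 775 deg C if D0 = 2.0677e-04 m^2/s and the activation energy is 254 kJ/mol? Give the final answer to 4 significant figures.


D = D0 * exp(-Qd / (R*T))
T = 1048.15 K
D = 2.0677e-04 * exp(-254e3 / (8.314 * 1048.15))
D = 4.539e-17 m^2/s


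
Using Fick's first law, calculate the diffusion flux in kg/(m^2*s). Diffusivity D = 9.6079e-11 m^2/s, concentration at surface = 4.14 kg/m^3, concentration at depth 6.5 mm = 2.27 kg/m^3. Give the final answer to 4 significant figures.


J = -D * (dC/dx) = D * (C1 - C2) / dx
J = 9.6079e-11 * (4.14 - 2.27) / 6.5e-03
J = 2.764e-08 kg/(m^2*s)


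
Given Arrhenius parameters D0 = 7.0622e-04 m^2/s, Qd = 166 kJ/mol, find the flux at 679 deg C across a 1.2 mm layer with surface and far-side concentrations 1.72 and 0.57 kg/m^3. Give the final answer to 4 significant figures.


Step 1: D = D0 * exp(-Qd/(R*T))
T = 679 + 273.15 = 952.15 K
D = 7.0622e-04 * exp(-166e3 / (8.314 * 952.15)) = 5.51957e-13 m^2/s
Step 2: J = D * (C1 - C2) / dx
J = 5.51957e-13 * (1.72 - 0.57) / 1.2e-03
J = 5.29e-10 kg/(m^2*s)


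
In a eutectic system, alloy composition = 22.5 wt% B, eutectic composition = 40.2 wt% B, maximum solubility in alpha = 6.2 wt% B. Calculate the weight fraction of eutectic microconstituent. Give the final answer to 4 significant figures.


f_primary = (C_e - C0) / (C_e - C_alpha_max)
f_primary = (40.2 - 22.5) / (40.2 - 6.2)
f_primary = 0.520588
f_eutectic = 1 - 0.520588 = 0.4794


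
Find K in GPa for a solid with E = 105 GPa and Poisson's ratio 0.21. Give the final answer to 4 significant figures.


K = E / (3*(1-2*nu))
K = 105 / (3*(1-2*0.21))
K = 60.34 GPa


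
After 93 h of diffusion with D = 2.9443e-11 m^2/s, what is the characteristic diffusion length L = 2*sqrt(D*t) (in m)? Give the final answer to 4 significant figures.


t = 93 hr = 334800 s
Diffusion length = 2*sqrt(D*t)
= 2*sqrt(2.9443e-11 * 334800)
= 6.279e-03 m


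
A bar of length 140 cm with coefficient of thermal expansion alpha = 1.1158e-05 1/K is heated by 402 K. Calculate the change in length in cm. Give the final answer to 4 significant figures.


dL = L0 * alpha * dT
dL = 140 * 1.1158e-05 * 402
dL = 0.628 cm


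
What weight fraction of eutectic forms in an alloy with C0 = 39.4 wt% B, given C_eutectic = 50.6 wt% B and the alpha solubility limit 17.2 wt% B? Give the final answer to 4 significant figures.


f_primary = (C_e - C0) / (C_e - C_alpha_max)
f_primary = (50.6 - 39.4) / (50.6 - 17.2)
f_primary = 0.335329
f_eutectic = 1 - 0.335329 = 0.6647


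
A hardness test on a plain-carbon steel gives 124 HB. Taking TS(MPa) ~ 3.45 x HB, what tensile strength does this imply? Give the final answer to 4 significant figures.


TS (MPa) = 3.45 * HB
TS = 3.45 * 124
TS = 427.8 MPa


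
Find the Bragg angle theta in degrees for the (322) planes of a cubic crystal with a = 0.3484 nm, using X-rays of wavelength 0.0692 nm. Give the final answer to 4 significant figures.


d = a / sqrt(h^2+k^2+l^2)
d = 0.3484 / sqrt(17) = 0.0844994 nm
lambda = 2*d*sin(theta)  =>  sin(theta) = lambda / (2*d)
sin(theta) = 0.0692 / (2 * 0.0844994) = 0.40947
theta = 24.17 deg


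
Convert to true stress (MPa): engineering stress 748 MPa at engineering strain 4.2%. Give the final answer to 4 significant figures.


sigma_true = sigma_eng * (1 + epsilon_eng)
sigma_true = 748 * (1 + 0.042)
sigma_true = 779.4 MPa


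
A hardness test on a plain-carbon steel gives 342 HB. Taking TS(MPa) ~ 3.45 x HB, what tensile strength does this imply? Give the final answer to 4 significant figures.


TS (MPa) = 3.45 * HB
TS = 3.45 * 342
TS = 1180 MPa


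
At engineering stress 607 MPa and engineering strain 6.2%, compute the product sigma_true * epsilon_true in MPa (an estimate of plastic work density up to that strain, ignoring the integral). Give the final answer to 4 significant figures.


sigma_true = sigma_eng * (1 + epsilon_eng)
sigma_true = 607 * (1 + 0.062) = 644.634 MPa
epsilon_true = ln(1 + epsilon_eng)
epsilon_true = ln(1 + 0.062) = 0.0601539
sigma_true * epsilon_true = 644.634 * 0.0601539 = 38.78 MPa


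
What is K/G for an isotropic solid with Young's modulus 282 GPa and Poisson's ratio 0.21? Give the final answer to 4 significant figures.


G = E / (2*(1+nu))
G = 282 / (2*(1+0.21)) = 116.529 GPa
K = E / (3*(1-2*nu))
K = 282 / (3*(1-2*0.21)) = 162.069 GPa
K/G = 162.069 / 116.529 = 1.391


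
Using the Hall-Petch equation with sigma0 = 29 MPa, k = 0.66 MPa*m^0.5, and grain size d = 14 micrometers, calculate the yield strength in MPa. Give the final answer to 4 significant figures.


sigma_y = sigma0 + k / sqrt(d)
d = 14 um = 1.4e-05 m
sigma_y = 29 + 0.66 / sqrt(1.4e-05)
sigma_y = 205.4 MPa


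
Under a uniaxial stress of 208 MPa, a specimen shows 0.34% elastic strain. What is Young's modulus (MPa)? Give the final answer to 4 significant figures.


E = sigma / epsilon
epsilon = 0.34% = 3.4e-03
E = 208 / 3.4e-03
E = 61180 MPa


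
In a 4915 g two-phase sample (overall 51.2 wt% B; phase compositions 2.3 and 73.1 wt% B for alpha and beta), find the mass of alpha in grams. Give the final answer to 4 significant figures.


f_alpha = (C_beta - C0) / (C_beta - C_alpha)
f_alpha = (73.1 - 51.2) / (73.1 - 2.3) = 0.309322
m_alpha = f_alpha * m_total = 0.309322 * 4915 = 1520 g


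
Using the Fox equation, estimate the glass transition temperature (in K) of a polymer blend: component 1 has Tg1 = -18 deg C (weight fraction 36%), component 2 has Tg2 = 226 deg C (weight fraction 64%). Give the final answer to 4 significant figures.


1/Tg = w1/Tg1 + w2/Tg2 (in Kelvin)
Tg1 = 255.15 K, Tg2 = 499.15 K
1/Tg = 0.36/255.15 + 0.64/499.15
Tg = 371.3 K


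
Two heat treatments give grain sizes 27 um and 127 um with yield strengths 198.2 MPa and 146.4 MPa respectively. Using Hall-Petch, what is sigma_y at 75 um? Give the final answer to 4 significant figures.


sigma_y = sigma0 + k / sqrt(d)
1/sqrt(d1) = 1/sqrt(2.7e-05) = 192.45;  1/sqrt(d2) = 88.7357
k = (sigma1 - sigma2) / (1/sqrt(d1) - 1/sqrt(d2)) = (198.2 - 146.4) / (192.45 - 88.7357) = 0.499448 MPa*m^0.5
sigma0 = sigma1 - k/sqrt(d1) = 198.2 - 0.499448*192.45 = 102.081 MPa
sigma_y(d3) = 102.081 + 0.499448 / sqrt(7.5e-05) = 159.8 MPa


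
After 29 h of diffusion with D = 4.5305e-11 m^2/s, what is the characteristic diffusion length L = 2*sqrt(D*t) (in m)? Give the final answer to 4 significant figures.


t = 29 hr = 104400 s
Diffusion length = 2*sqrt(D*t)
= 2*sqrt(4.5305e-11 * 104400)
= 4.35e-03 m


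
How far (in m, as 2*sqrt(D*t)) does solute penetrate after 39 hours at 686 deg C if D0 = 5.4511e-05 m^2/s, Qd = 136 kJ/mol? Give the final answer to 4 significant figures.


Step 1: D = D0 * exp(-Qd/(R*T))
T = 959.15 K
D = 5.4511e-05 * exp(-136e3 / (8.314 * 959.15)) = 2.13674e-12 m^2/s
Step 2: L = 2*sqrt(D*t)
t = 39 h = 140400 s
L = 2*sqrt(2.13674e-12 * 140400) = 1.095e-03 m


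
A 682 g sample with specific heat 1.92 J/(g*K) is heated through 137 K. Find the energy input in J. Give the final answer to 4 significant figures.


Q = m * cp * dT
Q = 682 * 1.92 * 137
Q = 179400 J


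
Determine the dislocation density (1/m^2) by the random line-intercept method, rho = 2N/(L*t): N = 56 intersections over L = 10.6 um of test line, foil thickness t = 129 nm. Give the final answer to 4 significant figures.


rho = 2N / (L * t)
L = 10.6 um = 1.06e-05 m, t = 129 nm = 1.29e-07 m
rho = 2 * 56 / (1.06e-05 * 1.29e-07)
rho = 8.191e+13 1/m^2


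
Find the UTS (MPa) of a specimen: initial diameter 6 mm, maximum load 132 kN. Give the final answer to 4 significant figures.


A0 = pi*(d/2)^2 = pi*(6/2)^2 = 28.2743 mm^2
UTS = F_max / A0 = 132*1000 / 28.2743
UTS = 4669 MPa


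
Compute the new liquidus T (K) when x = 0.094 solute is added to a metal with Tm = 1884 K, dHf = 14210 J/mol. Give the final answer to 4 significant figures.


dT = R*Tm^2*x / dHf
dT = 8.314 * 1884^2 * 0.094 / 14210
dT = 195.212 K
T_new = 1884 - 195.212 = 1689 K


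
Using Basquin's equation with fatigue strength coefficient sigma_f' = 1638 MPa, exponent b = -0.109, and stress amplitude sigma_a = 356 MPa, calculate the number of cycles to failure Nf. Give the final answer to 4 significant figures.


sigma_a = sigma_f' * (2*Nf)^b
2*Nf = (sigma_a / sigma_f')^(1/b)
2*Nf = (356 / 1638)^(1/-0.109)
2*Nf = 1.20592e+06
Nf = 603000 cycles


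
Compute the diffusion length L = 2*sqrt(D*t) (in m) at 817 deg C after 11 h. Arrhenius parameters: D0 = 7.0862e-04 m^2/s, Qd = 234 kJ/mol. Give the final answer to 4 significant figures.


Step 1: D = D0 * exp(-Qd/(R*T))
T = 1090.15 K
D = 7.0862e-04 * exp(-234e3 / (8.314 * 1090.15)) = 4.34387e-15 m^2/s
Step 2: L = 2*sqrt(D*t)
t = 11 h = 39600 s
L = 2*sqrt(4.34387e-15 * 39600) = 2.623e-05 m


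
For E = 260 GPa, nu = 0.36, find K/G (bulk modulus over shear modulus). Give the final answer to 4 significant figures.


G = E / (2*(1+nu))
G = 260 / (2*(1+0.36)) = 95.5882 GPa
K = E / (3*(1-2*nu))
K = 260 / (3*(1-2*0.36)) = 309.524 GPa
K/G = 309.524 / 95.5882 = 3.238


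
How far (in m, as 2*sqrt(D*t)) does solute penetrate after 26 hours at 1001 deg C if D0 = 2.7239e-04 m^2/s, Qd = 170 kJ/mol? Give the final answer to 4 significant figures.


Step 1: D = D0 * exp(-Qd/(R*T))
T = 1274.15 K
D = 2.7239e-04 * exp(-170e3 / (8.314 * 1274.15)) = 2.92196e-11 m^2/s
Step 2: L = 2*sqrt(D*t)
t = 26 h = 93600 s
L = 2*sqrt(2.92196e-11 * 93600) = 3.308e-03 m


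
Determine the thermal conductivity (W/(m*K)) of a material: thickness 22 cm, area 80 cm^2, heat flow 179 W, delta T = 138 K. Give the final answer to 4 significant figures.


k = Q*L / (A*dT)
L = 0.22 m, A = 8e-03 m^2
k = 179 * 0.22 / (8e-03 * 138)
k = 35.67 W/(m*K)


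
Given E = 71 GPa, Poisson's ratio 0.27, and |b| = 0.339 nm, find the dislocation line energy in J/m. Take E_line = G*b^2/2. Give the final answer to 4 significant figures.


Step 1: G = E / (2*(1+nu))
G = 71 / (2*(1+0.27)) = 27.9528 GPa = 2.79528e+10 Pa
Step 2: E_line = G*b^2/2
b = 0.339 nm = 3.39e-10 m
E_line = 0.5 * 2.79528e+10 * (3.39e-10)^2 = 1.606e-09 J/m


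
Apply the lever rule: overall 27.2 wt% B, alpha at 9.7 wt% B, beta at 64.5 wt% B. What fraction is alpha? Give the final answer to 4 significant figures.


f_alpha = (C_beta - C0) / (C_beta - C_alpha)
f_alpha = (64.5 - 27.2) / (64.5 - 9.7)
f_alpha = 0.6807


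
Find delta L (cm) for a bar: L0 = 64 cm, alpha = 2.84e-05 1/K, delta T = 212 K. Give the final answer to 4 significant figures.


dL = L0 * alpha * dT
dL = 64 * 2.84e-05 * 212
dL = 0.3853 cm


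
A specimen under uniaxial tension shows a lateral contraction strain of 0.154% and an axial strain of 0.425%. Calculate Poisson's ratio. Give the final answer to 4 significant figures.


nu = -epsilon_lat / epsilon_axial
Lateral strain is contraction (negative), so using magnitudes:
nu = 0.154 / 0.425
nu = 0.3624


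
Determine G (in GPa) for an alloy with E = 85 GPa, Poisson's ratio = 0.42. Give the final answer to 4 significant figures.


G = E / (2*(1+nu))
G = 85 / (2*(1+0.42))
G = 29.93 GPa


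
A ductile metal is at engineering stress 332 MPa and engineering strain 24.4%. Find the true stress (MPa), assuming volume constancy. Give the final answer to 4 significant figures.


sigma_true = sigma_eng * (1 + epsilon_eng)
sigma_true = 332 * (1 + 0.244)
sigma_true = 413 MPa


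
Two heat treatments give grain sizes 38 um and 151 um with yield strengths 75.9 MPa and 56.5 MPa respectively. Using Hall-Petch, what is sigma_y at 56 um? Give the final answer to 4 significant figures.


sigma_y = sigma0 + k / sqrt(d)
1/sqrt(d1) = 1/sqrt(3.8e-05) = 162.221;  1/sqrt(d2) = 81.3788
k = (sigma1 - sigma2) / (1/sqrt(d1) - 1/sqrt(d2)) = (75.9 - 56.5) / (162.221 - 81.3788) = 0.239973 MPa*m^0.5
sigma0 = sigma1 - k/sqrt(d1) = 75.9 - 0.239973*162.221 = 36.9713 MPa
sigma_y(d3) = 36.9713 + 0.239973 / sqrt(5.6e-05) = 69.04 MPa


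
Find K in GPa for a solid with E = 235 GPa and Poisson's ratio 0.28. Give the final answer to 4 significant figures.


K = E / (3*(1-2*nu))
K = 235 / (3*(1-2*0.28))
K = 178 GPa


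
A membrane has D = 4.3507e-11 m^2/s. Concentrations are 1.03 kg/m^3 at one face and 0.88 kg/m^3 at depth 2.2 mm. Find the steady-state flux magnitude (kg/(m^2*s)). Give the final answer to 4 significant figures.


J = -D * (dC/dx) = D * (C1 - C2) / dx
J = 4.3507e-11 * (1.03 - 0.88) / 2.2e-03
J = 2.966e-09 kg/(m^2*s)


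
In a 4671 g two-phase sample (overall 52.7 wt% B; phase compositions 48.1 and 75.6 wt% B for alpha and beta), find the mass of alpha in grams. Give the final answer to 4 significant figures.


f_alpha = (C_beta - C0) / (C_beta - C_alpha)
f_alpha = (75.6 - 52.7) / (75.6 - 48.1) = 0.832727
m_alpha = f_alpha * m_total = 0.832727 * 4671 = 3890 g


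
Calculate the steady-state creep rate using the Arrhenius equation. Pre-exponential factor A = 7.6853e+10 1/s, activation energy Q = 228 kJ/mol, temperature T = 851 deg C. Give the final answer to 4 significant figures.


rate = A * exp(-Q / (R*T))
T = 851 + 273.15 = 1124.15 K
rate = 7.6853e+10 * exp(-228e3 / (8.314 * 1124.15))
rate = 1.955 1/s


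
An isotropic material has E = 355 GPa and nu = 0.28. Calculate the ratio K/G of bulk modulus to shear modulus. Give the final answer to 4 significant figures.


G = E / (2*(1+nu))
G = 355 / (2*(1+0.28)) = 138.672 GPa
K = E / (3*(1-2*nu))
K = 355 / (3*(1-2*0.28)) = 268.939 GPa
K/G = 268.939 / 138.672 = 1.939


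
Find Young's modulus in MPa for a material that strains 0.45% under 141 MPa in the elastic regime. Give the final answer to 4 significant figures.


E = sigma / epsilon
epsilon = 0.45% = 4.5e-03
E = 141 / 4.5e-03
E = 31330 MPa


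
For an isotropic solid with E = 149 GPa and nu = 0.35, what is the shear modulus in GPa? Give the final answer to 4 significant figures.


G = E / (2*(1+nu))
G = 149 / (2*(1+0.35))
G = 55.19 GPa


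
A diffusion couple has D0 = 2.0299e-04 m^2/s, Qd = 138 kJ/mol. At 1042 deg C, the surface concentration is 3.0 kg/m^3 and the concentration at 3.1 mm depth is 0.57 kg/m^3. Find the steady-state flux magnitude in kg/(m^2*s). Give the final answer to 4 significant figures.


Step 1: D = D0 * exp(-Qd/(R*T))
T = 1042 + 273.15 = 1315.15 K
D = 2.0299e-04 * exp(-138e3 / (8.314 * 1315.15)) = 6.70261e-10 m^2/s
Step 2: J = D * (C1 - C2) / dx
J = 6.70261e-10 * (3.0 - 0.57) / 3.1e-03
J = 5.254e-07 kg/(m^2*s)


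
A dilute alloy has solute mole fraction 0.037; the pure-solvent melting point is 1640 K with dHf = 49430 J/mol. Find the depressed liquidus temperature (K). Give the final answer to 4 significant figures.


dT = R*Tm^2*x / dHf
dT = 8.314 * 1640^2 * 0.037 / 49430
dT = 16.7382 K
T_new = 1640 - 16.7382 = 1623 K


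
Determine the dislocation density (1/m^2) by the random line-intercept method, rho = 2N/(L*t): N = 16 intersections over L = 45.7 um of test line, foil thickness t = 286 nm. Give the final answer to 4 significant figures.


rho = 2N / (L * t)
L = 45.7 um = 4.57e-05 m, t = 286 nm = 2.86e-07 m
rho = 2 * 16 / (4.57e-05 * 2.86e-07)
rho = 2.448e+12 1/m^2


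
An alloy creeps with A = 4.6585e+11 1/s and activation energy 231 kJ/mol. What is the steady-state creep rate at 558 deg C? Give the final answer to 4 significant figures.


rate = A * exp(-Q / (R*T))
T = 558 + 273.15 = 831.15 K
rate = 4.6585e+11 * exp(-231e3 / (8.314 * 831.15))
rate = 1.413e-03 1/s


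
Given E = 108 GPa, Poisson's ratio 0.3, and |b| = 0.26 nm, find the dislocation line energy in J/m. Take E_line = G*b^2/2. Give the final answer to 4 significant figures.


Step 1: G = E / (2*(1+nu))
G = 108 / (2*(1+0.3)) = 41.5385 GPa = 4.15385e+10 Pa
Step 2: E_line = G*b^2/2
b = 0.26 nm = 2.6e-10 m
E_line = 0.5 * 4.15385e+10 * (2.6e-10)^2 = 1.404e-09 J/m


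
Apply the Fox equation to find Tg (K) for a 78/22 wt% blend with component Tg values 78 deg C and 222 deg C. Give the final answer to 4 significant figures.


1/Tg = w1/Tg1 + w2/Tg2 (in Kelvin)
Tg1 = 351.15 K, Tg2 = 495.15 K
1/Tg = 0.78/351.15 + 0.22/495.15
Tg = 375.2 K


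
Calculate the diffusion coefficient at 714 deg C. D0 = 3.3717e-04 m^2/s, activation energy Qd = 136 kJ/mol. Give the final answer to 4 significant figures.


D = D0 * exp(-Qd / (R*T))
T = 987.15 K
D = 3.3717e-04 * exp(-136e3 / (8.314 * 987.15))
D = 2.144e-11 m^2/s


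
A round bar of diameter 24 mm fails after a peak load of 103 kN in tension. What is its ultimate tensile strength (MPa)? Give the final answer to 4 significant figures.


A0 = pi*(d/2)^2 = pi*(24/2)^2 = 452.389 mm^2
UTS = F_max / A0 = 103*1000 / 452.389
UTS = 227.7 MPa


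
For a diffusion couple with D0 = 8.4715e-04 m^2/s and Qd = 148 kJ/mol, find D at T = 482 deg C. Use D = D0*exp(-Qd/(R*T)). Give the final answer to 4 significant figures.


D = D0 * exp(-Qd / (R*T))
T = 755.15 K
D = 8.4715e-04 * exp(-148e3 / (8.314 * 755.15))
D = 4.901e-14 m^2/s


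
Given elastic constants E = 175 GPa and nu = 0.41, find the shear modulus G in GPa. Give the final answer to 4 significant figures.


G = E / (2*(1+nu))
G = 175 / (2*(1+0.41))
G = 62.06 GPa


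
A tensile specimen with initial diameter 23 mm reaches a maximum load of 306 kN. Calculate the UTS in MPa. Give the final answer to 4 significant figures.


A0 = pi*(d/2)^2 = pi*(23/2)^2 = 415.476 mm^2
UTS = F_max / A0 = 306*1000 / 415.476
UTS = 736.5 MPa


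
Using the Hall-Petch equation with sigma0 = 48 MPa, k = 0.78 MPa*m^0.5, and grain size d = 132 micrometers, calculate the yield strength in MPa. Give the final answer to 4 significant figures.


sigma_y = sigma0 + k / sqrt(d)
d = 132 um = 1.32e-04 m
sigma_y = 48 + 0.78 / sqrt(1.32e-04)
sigma_y = 115.9 MPa


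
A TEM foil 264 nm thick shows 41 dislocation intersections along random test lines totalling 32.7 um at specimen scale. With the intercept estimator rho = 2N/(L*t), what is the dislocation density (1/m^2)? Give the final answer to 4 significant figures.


rho = 2N / (L * t)
L = 32.7 um = 3.27e-05 m, t = 264 nm = 2.64e-07 m
rho = 2 * 41 / (3.27e-05 * 2.64e-07)
rho = 9.499e+12 1/m^2


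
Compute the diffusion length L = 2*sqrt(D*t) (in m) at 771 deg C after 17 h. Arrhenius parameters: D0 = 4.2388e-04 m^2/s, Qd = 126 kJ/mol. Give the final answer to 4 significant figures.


Step 1: D = D0 * exp(-Qd/(R*T))
T = 1044.15 K
D = 4.2388e-04 * exp(-126e3 / (8.314 * 1044.15)) = 2.10737e-10 m^2/s
Step 2: L = 2*sqrt(D*t)
t = 17 h = 61200 s
L = 2*sqrt(2.10737e-10 * 61200) = 7.183e-03 m


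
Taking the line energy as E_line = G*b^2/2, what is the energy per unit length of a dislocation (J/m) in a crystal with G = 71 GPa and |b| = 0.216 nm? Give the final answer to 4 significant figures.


E = G*b^2/2
b = 0.216 nm = 2.16e-10 m
G = 71 GPa = 7.1e+10 Pa
E = 0.5 * 7.1e+10 * (2.16e-10)^2
E = 1.656e-09 J/m


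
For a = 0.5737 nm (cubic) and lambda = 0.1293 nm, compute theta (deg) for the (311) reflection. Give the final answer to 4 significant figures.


d = a / sqrt(h^2+k^2+l^2)
d = 0.5737 / sqrt(11) = 0.172977 nm
lambda = 2*d*sin(theta)  =>  sin(theta) = lambda / (2*d)
sin(theta) = 0.1293 / (2 * 0.172977) = 0.373749
theta = 21.95 deg


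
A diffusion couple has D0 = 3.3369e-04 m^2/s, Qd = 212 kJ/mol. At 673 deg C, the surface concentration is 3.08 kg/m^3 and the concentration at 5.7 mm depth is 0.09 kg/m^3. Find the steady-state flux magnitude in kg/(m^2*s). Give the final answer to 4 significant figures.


Step 1: D = D0 * exp(-Qd/(R*T))
T = 673 + 273.15 = 946.15 K
D = 3.3369e-04 * exp(-212e3 / (8.314 * 946.15)) = 6.59047e-16 m^2/s
Step 2: J = D * (C1 - C2) / dx
J = 6.59047e-16 * (3.08 - 0.09) / 5.7e-03
J = 3.457e-13 kg/(m^2*s)


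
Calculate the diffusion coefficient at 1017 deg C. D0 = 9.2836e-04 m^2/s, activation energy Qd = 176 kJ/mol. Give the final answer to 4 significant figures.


D = D0 * exp(-Qd / (R*T))
T = 1290.15 K
D = 9.2836e-04 * exp(-176e3 / (8.314 * 1290.15))
D = 6.945e-11 m^2/s


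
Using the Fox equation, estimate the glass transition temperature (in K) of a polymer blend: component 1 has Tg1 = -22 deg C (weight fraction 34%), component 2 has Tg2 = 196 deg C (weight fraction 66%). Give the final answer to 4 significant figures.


1/Tg = w1/Tg1 + w2/Tg2 (in Kelvin)
Tg1 = 251.15 K, Tg2 = 469.15 K
1/Tg = 0.34/251.15 + 0.66/469.15
Tg = 362.2 K


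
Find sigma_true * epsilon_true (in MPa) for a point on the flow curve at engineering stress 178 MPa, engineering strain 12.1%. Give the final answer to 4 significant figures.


sigma_true = sigma_eng * (1 + epsilon_eng)
sigma_true = 178 * (1 + 0.121) = 199.538 MPa
epsilon_true = ln(1 + epsilon_eng)
epsilon_true = ln(1 + 0.121) = 0.114221
sigma_true * epsilon_true = 199.538 * 0.114221 = 22.79 MPa


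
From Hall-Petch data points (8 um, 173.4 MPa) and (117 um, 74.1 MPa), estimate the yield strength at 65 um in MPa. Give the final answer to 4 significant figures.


sigma_y = sigma0 + k / sqrt(d)
1/sqrt(d1) = 1/sqrt(8e-06) = 353.553;  1/sqrt(d2) = 92.45
k = (sigma1 - sigma2) / (1/sqrt(d1) - 1/sqrt(d2)) = (173.4 - 74.1) / (353.553 - 92.45) = 0.380309 MPa*m^0.5
sigma0 = sigma1 - k/sqrt(d1) = 173.4 - 0.380309*353.553 = 38.9404 MPa
sigma_y(d3) = 38.9404 + 0.380309 / sqrt(6.5e-05) = 86.11 MPa
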